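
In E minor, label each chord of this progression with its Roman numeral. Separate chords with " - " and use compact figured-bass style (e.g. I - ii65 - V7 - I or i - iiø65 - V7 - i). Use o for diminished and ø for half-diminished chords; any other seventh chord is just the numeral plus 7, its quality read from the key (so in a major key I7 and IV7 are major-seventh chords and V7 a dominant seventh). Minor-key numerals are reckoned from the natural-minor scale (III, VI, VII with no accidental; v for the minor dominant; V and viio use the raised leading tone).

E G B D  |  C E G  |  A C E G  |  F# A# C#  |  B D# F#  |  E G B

i7 - VI - iv7 - V/V - V - i

E-G-B-D: root E is the tonic; minor seventh chord there is i7.
C-E-G: root C is the submediant; major triad there is VI.
A-C-E-G: minor seventh chord on A = scale degree 4 → iv7.
F#-A#-C#: a major triad on F#, the applied dominant of V → V/V.
B-D#-F#: major triad on B = scale degree 5 → V.
E-G-B: root E is the tonic; minor triad there is i.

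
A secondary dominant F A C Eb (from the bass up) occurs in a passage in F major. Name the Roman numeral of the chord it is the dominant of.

The chord is a dominant seventh chord on F.
A dominant resolves down a perfect fifth: F → Bb. In F major, Bb is scale degree 4, i.e. IV.

IV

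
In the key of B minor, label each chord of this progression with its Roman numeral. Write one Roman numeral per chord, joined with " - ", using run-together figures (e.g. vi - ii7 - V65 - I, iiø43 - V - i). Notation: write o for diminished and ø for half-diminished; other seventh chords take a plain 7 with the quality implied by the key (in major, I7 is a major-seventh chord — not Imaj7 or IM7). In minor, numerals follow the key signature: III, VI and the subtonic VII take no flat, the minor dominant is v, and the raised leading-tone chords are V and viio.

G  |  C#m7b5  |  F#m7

G: root G is the submediant; major triad there is VI.
C#m7b5 has root C#, degree 2 in B minor, so iiø7.
F#m7: minor seventh chord on F# = scale degree 5 → v7.

VI - iiø7 - v7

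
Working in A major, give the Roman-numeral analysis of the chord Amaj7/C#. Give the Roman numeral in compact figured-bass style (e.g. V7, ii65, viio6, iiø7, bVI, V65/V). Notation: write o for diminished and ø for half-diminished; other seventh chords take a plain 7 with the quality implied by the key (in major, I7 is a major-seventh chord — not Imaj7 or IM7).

The pitches A-C#-E-G# form a major seventh chord rooted on A.
A is scale degree 1 in A major, and a major seventh chord on that degree is written I7.
With C# in the bass the chord is in first inversion, so the figured bass is 65.

I65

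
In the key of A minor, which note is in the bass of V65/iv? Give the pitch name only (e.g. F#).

The applied chord V65/iv is rooted on A: A-C#-E-G.
The figure 65 means first inversion — the third is in the bass.

C#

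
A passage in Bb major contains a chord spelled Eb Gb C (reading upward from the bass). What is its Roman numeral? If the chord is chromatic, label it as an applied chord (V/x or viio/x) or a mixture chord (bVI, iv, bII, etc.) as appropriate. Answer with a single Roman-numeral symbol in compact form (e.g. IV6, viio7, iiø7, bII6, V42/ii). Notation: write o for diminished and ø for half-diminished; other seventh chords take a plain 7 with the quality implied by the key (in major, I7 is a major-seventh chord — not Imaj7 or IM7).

The pitches C-Eb-Gb form a diminished triad rooted on C.
C is the second degree of Bb major. This is the diminished supertonic triad, borrowed from the parallel minor.
With Eb in the bass the chord is in first inversion, so the figured bass is 6.

iio6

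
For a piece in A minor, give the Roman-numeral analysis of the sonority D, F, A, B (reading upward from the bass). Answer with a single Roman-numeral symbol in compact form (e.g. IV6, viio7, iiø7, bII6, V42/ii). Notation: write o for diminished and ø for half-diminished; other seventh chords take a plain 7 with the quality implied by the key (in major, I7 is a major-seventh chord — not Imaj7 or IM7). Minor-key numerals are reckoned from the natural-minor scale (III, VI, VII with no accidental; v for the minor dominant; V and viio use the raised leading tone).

iiø65

Stacked in thirds the chord is B-D-F-A: a half-diminished seventh chord on B.
B is scale degree 2 in A minor, and a half-diminished seventh chord on that degree is written iiø7.
With D in the bass the chord is in first inversion, so the figured bass is 65.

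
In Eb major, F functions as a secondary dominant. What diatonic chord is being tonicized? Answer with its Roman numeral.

V

The chord is a major triad on F.
A dominant resolves down a perfect fifth: F → Bb. In Eb major, Bb is scale degree 5, i.e. V.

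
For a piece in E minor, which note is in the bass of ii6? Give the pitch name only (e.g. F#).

ii in E minor has root F#; the chord is F#-A-C#.
The figure 6 means first inversion — the third is in the bass.

A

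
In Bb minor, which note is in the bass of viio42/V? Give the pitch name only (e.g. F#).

Db

The applied chord viio42/V is rooted on E: E-G-Bb-Db.
The figure 42 means third inversion — the seventh is in the bass.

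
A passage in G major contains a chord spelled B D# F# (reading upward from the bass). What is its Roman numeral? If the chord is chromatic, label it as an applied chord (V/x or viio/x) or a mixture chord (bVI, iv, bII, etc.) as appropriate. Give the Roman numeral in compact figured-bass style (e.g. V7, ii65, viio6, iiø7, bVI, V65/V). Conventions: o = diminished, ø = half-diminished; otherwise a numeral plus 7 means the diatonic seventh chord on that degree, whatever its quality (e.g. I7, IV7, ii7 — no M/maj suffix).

V/vi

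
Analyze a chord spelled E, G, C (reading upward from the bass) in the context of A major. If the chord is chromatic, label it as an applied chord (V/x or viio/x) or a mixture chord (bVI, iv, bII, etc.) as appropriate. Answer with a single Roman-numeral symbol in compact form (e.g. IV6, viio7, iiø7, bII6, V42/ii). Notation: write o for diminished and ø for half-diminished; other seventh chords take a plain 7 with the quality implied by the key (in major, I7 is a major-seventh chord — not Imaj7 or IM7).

bIII6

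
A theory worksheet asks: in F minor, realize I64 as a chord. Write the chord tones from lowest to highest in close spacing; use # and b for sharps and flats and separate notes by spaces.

I64 is the major tonic (Picardy third), borrowed from the parallel major. In F minor that root is F.
So the chord is F-A-C, a major triad.
The figured bass 64 indicates second inversion, placing the fifth (C) in the bass: C-F-A.

C F A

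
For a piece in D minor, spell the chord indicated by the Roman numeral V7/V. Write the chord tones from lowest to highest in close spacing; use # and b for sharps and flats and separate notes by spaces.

E G# B D

V7/V is a secondary dominant — the dominant seventh of V. V in D minor is A, so the applied chord's root is E, a perfect fifth above.
Building a dominant seventh chord on E gives E-G#-B-D.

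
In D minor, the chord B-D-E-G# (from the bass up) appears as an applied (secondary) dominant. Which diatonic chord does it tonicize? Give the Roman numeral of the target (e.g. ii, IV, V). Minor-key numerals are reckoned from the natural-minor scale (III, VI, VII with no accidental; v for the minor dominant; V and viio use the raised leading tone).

V

The chord is a dominant seventh chord on E.
A dominant resolves down a perfect fifth: E → A. In D minor, A is scale degree 5, i.e. V.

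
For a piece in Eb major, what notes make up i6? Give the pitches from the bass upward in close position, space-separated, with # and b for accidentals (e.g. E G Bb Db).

Gb Bb Eb

Scale degree 1 in Eb major is Eb; here the chord built on it is altered to a minor triad. i6 is the minor tonic, borrowed from the parallel minor.
So the chord is Eb-Gb-Bb.
The figured bass 6 indicates first inversion, placing the third (Gb) in the bass: Gb-Bb-Eb.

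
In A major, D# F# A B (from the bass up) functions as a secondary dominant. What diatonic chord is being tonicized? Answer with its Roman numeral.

V

The chord is a dominant seventh chord on B.
A dominant resolves down a perfect fifth: B → E. In A major, E is scale degree 5, i.e. V.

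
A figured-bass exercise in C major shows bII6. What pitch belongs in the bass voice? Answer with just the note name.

F

bII in C major has root Db; the chord is Db-F-Ab.
The figure 6 means first inversion — the third is in the bass.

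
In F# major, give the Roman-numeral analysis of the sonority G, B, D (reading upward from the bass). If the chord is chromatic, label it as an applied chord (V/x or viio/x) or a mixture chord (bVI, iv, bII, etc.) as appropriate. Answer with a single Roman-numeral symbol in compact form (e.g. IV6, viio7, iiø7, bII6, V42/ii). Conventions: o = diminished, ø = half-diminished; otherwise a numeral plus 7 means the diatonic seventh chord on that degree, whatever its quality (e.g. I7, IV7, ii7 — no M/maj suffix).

bII

The pitches G-B-D form a major triad rooted on G.
G is the lowered second degree of F# major (diatonic 2 would be G#). This is the Neapolitan chord — a major triad on the lowered second degree.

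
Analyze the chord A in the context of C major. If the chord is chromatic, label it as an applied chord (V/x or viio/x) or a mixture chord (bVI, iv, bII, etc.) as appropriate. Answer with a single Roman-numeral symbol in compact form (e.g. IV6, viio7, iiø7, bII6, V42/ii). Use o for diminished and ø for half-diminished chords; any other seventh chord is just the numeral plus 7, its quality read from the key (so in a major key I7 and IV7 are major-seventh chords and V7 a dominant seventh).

V/ii

Stacked in thirds the chord is A-C#-E: a major triad on A.
A is not a diatonic chord root with this quality in C major, but it lies a perfect fifth above D (ii), so the chord functions as an applied dominant of ii.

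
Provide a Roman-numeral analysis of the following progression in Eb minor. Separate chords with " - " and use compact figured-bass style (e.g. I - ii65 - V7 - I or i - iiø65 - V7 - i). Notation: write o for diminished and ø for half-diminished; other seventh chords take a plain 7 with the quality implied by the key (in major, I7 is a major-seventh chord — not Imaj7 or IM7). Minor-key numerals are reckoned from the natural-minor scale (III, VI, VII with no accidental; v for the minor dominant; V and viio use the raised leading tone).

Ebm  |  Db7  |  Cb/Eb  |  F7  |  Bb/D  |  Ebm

Ebm: minor triad on Eb = scale degree 1 → i.
Db7: root Db is the subtonic; dominant seventh chord there is VII7.
Cb/Eb: major triad on Cb = scale degree 6 → VI6.
F7: a dominant seventh chord on F, the applied dominant of V → V7/V.
Bb/D has root Bb, degree 5 in Eb minor, so V6.
Ebm has root Eb, degree 1 in Eb minor, so i.

i - VII7 - VI6 - V7/V - V6 - i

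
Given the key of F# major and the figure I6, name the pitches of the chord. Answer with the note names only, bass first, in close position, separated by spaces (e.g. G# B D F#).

A# C# F#

The numeral's case and figure indicate a major triad. In F# major its root, scale degree 1, is F#.
Stacking thirds from F# gives F#-A#-C#.
The figured bass 6 indicates first inversion, placing the third (A#) in the bass: A#-C#-F#.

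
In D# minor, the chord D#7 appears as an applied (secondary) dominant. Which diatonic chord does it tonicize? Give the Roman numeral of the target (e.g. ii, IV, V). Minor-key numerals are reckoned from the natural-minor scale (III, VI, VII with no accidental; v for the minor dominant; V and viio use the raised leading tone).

The chord is a dominant seventh chord on D#.
A dominant resolves down a perfect fifth: D# → G#. In D# minor, G# is scale degree 4, i.e. iv.

iv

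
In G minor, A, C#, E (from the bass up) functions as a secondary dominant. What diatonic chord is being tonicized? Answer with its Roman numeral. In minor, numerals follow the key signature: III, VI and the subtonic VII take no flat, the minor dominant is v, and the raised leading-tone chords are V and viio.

V

The chord is a major triad on A.
A dominant resolves down a perfect fifth: A → D. In G minor, D is scale degree 5, i.e. V.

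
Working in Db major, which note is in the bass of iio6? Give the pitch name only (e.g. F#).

iio in Db major has root Eb; the chord is Eb-Gb-Bbb.
The figure 6 means first inversion — the third is in the bass.

Gb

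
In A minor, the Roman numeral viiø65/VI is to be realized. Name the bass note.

G

The applied chord viiø65/VI is rooted on E: E-G-Bb-D.
The figure 65 means first inversion — the third is in the bass.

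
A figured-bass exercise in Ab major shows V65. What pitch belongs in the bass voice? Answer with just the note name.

V in Ab major has root Eb; the chord is Eb-G-Bb-Db.
The figure 65 means first inversion — the third is in the bass.

G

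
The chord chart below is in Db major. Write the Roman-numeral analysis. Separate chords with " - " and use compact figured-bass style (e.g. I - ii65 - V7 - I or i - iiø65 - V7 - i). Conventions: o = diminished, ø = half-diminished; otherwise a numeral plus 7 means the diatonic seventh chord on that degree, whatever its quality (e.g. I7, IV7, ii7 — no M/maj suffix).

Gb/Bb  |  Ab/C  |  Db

IV6 - V6 - I

Gb/Bb: major triad on Gb = scale degree 4 → IV6.
Ab/C: major triad on Ab = scale degree 5 → V6.
Db: root Db is the tonic; major triad there is I.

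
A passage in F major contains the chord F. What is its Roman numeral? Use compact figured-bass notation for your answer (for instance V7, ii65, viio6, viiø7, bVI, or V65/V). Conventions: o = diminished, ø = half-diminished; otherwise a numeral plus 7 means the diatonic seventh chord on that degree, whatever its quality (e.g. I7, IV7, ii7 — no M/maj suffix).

I

The pitches F-A-C form a major triad rooted on F.
In F major, F is the tonic; the diatonic major triad there is I.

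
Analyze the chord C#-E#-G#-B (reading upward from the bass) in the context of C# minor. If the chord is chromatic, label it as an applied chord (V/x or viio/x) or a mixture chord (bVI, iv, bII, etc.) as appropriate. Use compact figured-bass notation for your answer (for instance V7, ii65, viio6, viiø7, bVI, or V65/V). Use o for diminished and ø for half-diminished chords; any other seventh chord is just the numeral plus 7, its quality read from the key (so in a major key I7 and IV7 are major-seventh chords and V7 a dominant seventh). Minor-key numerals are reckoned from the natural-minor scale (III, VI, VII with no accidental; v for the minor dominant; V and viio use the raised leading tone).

The pitches C#-E#-G#-B form a dominant seventh chord rooted on C#.
C# is not a diatonic chord root with this quality in C# minor, but it lies a perfect fifth above F# (iv), so the chord functions as an applied dominant of iv.

V7/iv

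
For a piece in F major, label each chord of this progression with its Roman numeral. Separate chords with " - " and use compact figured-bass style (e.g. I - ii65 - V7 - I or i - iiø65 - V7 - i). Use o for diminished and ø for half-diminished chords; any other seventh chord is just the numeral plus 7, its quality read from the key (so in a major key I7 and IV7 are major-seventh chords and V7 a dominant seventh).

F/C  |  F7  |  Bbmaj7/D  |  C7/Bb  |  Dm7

I64 - V7/IV - IV65 - V42 - vi7

F/C: root F is the tonic; major triad there is I64.
F7: chromatic; F is V of IV, so V7/IV.
Bbmaj7/D has root Bb, degree 4 in F major, so IV65.
C7/Bb: root C is the dominant; dominant seventh chord there is V42.
Dm7: minor seventh chord on D = scale degree 6 → vi7.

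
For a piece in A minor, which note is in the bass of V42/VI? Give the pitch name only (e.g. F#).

Bb

The applied chord V42/VI is rooted on C: C-E-G-Bb.
The figure 42 means third inversion — the seventh is in the bass.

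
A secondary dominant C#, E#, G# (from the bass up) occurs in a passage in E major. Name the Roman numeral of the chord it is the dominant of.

The chord is a major triad on C#.
A dominant resolves down a perfect fifth: C# → F#. In E major, F# is scale degree 2, i.e. ii.

ii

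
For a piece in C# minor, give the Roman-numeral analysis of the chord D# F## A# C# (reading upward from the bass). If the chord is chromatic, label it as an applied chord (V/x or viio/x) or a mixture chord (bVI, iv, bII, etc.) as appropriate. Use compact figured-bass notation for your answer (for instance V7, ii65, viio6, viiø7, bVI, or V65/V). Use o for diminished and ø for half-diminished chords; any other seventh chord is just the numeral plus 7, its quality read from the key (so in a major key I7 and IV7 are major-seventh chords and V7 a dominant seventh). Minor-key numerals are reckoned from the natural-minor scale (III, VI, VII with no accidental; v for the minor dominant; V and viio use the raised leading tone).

The pitches D#-F##-A#-C# form a dominant seventh chord rooted on D#.
D# is not a diatonic chord root with this quality in C# minor, but it lies a perfect fifth above G# (V), so the chord functions as an applied dominant of V.

V7/V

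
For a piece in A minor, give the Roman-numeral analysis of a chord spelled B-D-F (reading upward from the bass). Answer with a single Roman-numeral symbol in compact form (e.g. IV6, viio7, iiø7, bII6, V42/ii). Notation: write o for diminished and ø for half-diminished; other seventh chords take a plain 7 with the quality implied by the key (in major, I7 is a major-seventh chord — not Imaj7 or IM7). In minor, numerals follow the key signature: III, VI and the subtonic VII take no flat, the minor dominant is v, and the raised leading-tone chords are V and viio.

The pitches B-D-F form a diminished triad rooted on B.
In A minor, B is the supertonic; the diatonic diminished triad there is iio.

iio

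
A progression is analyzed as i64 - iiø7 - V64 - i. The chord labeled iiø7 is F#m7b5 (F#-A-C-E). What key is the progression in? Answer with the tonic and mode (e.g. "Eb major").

E minor

The chord F#m7b5 is a half-diminished seventh chord rooted on F#; its label is iiø7.
Counting down one scale step from F# places the tonic on E; a half-diminished seventh chord on degree 2 is diatonic only in minor.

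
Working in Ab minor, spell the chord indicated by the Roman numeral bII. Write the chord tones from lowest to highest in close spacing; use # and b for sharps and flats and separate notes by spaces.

bII is the Neapolitan chord — a major triad on the lowered second degree. In Ab minor that root is Bbb.
So the chord is Bbb-Db-Fb, a major triad.

Bbb Db Fb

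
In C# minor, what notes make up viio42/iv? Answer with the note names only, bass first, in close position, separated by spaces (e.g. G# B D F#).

D E# G# B

The slash marks an applied leading-tone chord: viio of iv. In C# minor, iv is F#, so the leading tone to it is E#, a half step below.
Building a fully diminished seventh chord on E# gives E#-G#-B-D.
With the 42 figure the chord is in third inversion; from the bass D upward in close position it reads D-E#-G#-B.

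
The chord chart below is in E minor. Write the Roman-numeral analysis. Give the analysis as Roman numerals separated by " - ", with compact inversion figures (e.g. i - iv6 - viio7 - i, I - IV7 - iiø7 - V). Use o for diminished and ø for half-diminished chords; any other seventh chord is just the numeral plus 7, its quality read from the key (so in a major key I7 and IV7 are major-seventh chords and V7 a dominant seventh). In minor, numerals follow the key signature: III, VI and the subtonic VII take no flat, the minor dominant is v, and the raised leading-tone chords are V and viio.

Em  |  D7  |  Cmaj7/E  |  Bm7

i - VII7 - VI65 - v7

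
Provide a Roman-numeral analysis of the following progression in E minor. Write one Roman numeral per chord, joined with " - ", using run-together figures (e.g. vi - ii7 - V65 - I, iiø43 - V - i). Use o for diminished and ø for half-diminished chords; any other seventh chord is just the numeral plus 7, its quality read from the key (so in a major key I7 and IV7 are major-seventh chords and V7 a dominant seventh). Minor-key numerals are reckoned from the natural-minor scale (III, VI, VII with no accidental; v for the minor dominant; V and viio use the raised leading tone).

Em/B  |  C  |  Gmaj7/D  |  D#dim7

Em/B has root E, degree 1 in E minor, so i64.
C: major triad on C = scale degree 6 → VI.
Gmaj7/D: major seventh chord on G = scale degree 3 → III43.
D#dim7: fully diminished seventh chord on D# = scale degree 7 → viio7.

i64 - VI - III43 - viio7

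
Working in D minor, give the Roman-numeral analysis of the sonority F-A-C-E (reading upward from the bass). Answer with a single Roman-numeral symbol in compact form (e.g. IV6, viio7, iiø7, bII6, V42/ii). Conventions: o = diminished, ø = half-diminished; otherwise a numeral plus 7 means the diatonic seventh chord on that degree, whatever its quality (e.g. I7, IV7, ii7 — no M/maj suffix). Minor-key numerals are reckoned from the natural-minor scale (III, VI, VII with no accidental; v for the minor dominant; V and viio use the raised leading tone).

Stacked in thirds the chord is F-A-C-E: a major seventh chord on F.
In D minor, F is the mediant; the diatonic major seventh chord there is III7.

III7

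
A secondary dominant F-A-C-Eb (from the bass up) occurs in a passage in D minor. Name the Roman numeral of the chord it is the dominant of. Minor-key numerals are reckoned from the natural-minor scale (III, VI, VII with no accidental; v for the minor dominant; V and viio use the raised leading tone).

The chord is a dominant seventh chord on F.
A dominant resolves down a perfect fifth: F → Bb. In D minor, Bb is scale degree 6, i.e. VI.

VI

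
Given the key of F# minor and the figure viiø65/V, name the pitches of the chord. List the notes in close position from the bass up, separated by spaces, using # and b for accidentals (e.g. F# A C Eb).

D# F# A# B#

viiø65/V is a secondary leading-tone chord. The target V is C# in F# minor; the applied chord is rooted a semitone below, on B#.
Building a half-diminished seventh chord on B# gives B#-D#-F#-A#.
The figured bass 65 indicates first inversion, placing the third (D#) in the bass: D#-F#-A#-B#.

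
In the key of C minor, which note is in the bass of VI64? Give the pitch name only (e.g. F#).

Eb

VI in C minor has root Ab; the chord is Ab-C-Eb.
The figure 64 means second inversion — the fifth is in the bass.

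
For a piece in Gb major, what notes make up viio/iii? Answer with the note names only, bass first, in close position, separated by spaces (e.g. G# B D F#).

A C Eb

viio/iii is a secondary leading-tone chord. The target iii is Bb in Gb major; the applied chord is rooted a semitone below, on A.
Building a diminished triad on A gives A-C-Eb.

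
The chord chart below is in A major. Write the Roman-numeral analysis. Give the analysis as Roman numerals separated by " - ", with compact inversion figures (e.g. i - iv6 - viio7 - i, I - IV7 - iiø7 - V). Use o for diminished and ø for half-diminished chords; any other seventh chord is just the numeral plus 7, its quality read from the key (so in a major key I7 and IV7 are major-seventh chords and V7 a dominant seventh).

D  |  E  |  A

IV - V - I

D: root D is the subdominant; major triad there is IV.
E has root E, degree 5 in A major, so V.
A: major triad on A = scale degree 1 → I.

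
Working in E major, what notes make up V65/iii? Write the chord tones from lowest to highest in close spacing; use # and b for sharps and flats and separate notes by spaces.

V65/iii is a secondary dominant — the dominant seventh of iii. iii in E major is G#, so the applied chord's root is D#, a perfect fifth above.
Building a dominant seventh chord on D# gives D#-F##-A#-C#.
With the 65 figure the chord is in first inversion; from the bass F## upward in close position it reads F##-A#-C#-D#.

F## A# C# D#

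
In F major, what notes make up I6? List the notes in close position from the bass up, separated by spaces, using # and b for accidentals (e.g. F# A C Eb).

A C F

The numeral's case and figure indicate a major triad. In F major its root, the first degree, is F.
Stacking thirds from F gives F-A-C.
The figured bass 6 indicates first inversion, placing the third (A) in the bass: A-C-F.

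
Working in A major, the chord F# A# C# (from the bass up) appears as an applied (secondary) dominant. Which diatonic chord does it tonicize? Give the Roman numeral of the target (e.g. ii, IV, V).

The chord is a major triad on F#.
A dominant resolves down a perfect fifth: F# → B. In A major, B is scale degree 2, i.e. ii.

ii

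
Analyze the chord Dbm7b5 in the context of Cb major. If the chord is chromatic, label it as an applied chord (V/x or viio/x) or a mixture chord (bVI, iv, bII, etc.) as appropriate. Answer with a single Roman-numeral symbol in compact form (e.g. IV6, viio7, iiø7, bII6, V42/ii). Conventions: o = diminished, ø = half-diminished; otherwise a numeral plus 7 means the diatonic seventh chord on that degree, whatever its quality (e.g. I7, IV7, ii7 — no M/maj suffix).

iiø7

Stacked in thirds the chord is Db-Fb-Abb-Cb: a half-diminished seventh chord on Db.
Db is the second degree of Cb major. This is the half-diminished supertonic seventh, borrowed from the parallel minor.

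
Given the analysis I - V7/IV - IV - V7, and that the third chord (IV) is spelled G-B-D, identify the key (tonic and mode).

D major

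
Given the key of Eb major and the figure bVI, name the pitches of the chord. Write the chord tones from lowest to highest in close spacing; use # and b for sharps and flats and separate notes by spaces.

Cb Eb Gb

Scale degree 6 in Eb major is C; lowering it a half step gives Cb. bVI is a major triad on the lowered sixth degree, borrowed from the parallel minor.
So the chord is Cb-Eb-Gb.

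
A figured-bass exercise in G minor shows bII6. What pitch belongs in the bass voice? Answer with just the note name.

bII in G minor has root Ab; the chord is Ab-C-Eb.
The figure 6 means first inversion — the third is in the bass.

C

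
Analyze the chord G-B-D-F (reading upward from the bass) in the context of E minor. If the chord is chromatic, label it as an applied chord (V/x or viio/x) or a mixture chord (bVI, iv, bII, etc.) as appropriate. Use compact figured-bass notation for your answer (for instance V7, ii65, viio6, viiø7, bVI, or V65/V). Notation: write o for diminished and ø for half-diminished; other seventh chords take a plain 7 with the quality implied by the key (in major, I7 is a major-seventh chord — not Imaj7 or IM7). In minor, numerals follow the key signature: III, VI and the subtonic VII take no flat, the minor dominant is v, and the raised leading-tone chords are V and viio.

Stacked in thirds the chord is G-B-D-F: a dominant seventh chord on G.
G is not a diatonic chord root with this quality in E minor, but it lies a perfect fifth above C (VI), so the chord functions as an applied dominant of VI.

V7/VI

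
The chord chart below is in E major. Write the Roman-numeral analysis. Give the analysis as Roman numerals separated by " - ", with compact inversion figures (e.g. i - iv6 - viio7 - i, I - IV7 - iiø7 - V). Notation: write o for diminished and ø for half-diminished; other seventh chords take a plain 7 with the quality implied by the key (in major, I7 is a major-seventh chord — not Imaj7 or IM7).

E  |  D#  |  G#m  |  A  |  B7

I - V/iii - iii - IV - V7

E: root E is the tonic; major triad there is I.
D#: chromatic; D# is V of iii, so V/iii.
G#m: root G# is the mediant; minor triad there is iii.
A: root A is the subdominant; major triad there is IV.
B7 has root B, degree 5 in E major, so V7.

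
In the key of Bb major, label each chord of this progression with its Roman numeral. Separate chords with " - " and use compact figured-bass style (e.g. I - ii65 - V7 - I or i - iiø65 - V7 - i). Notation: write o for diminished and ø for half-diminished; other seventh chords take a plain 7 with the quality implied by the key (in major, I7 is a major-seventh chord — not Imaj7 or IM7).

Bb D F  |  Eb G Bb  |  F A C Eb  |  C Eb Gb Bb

Bb-D-F has root Bb, degree 1 in Bb major, so I.
Eb-G-Bb: major triad on Eb = scale degree 4 → IV.
F-A-C-Eb: dominant seventh chord on F = scale degree 5 → V7.
C-Eb-Gb-Bb: half-diminished seventh chord on C — chromatic; iiø7 (borrowed from the parallel minor).

I - IV - V7 - iiø7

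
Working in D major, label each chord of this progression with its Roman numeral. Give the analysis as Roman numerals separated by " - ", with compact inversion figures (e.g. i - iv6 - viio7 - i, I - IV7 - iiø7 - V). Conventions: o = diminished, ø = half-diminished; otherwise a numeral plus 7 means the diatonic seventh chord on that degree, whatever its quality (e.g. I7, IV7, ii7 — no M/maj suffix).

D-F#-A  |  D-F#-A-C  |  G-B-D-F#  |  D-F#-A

I - V7/IV - IV7 - I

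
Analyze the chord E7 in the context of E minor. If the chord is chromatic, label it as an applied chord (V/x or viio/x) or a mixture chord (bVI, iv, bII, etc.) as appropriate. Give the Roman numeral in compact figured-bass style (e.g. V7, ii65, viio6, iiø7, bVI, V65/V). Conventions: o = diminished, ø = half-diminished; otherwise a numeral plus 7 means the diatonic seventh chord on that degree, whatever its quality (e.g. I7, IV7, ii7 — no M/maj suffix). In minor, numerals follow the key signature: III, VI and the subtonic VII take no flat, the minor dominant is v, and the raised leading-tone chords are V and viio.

V7/iv

Stacked in thirds the chord is E-G#-B-D: a dominant seventh chord on E.
E is not a diatonic chord root with this quality in E minor, but it lies a perfect fifth above A (iv), so the chord functions as an applied dominant of iv.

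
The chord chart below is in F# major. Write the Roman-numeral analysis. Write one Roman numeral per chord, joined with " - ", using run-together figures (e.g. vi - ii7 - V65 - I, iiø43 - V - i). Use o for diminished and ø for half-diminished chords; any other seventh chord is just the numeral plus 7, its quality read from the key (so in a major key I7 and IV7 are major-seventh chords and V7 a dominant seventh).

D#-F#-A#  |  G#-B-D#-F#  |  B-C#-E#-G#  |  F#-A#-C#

vi - ii7 - V42 - I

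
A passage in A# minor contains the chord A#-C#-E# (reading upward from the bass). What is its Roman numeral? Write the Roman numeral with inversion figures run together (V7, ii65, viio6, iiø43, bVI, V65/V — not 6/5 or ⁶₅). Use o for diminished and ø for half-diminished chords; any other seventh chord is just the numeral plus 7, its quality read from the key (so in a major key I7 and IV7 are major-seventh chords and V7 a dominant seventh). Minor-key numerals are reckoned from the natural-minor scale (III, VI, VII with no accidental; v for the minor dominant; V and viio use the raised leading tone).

The pitches A#-C#-E# form a minor triad rooted on A#.
A# is scale degree 1 in A# minor, and a minor triad on that degree is written i.

i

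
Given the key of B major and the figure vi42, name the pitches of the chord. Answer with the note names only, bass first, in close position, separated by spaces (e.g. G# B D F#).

F# G# B D#

In B major, the sixth degree is G#, and the diatonic chord built there is a minor seventh chord.
That chord is spelled G#-B-D#-F#.
The figured bass 42 indicates third inversion, placing the seventh (F#) in the bass: F#-G#-B-D#.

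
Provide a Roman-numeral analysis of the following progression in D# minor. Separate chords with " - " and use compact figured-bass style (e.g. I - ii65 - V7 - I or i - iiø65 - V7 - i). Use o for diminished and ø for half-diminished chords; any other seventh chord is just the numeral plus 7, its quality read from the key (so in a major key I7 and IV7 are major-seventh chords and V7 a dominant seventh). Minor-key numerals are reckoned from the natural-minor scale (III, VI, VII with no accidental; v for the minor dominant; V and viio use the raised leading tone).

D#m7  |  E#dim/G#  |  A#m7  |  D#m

i7 - iio6 - v7 - i

D#m7 has root D#, degree 1 in D# minor, so i7.
E#dim/G# has root E#, degree 2 in D# minor, so iio6.
A#m7: root A# is the dominant; minor seventh chord there is v7.
D#m: minor triad on D# = scale degree 1 → i.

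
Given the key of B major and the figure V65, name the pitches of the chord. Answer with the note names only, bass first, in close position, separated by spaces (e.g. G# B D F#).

The numeral's case and figure indicate a dominant seventh chord. In B major its root, scale degree 5, is F#.
Stacking thirds from F# gives F#-A#-C#-E.
The figured bass 65 indicates first inversion, placing the third (A#) in the bass: A#-C#-E-F#.

A# C# E F#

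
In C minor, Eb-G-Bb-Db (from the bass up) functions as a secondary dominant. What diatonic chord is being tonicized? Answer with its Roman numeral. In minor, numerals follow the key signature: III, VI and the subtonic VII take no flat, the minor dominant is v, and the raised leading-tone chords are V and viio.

The chord is a dominant seventh chord on Eb.
A dominant resolves down a perfect fifth: Eb → Ab. In C minor, Ab is scale degree 6, i.e. VI.

VI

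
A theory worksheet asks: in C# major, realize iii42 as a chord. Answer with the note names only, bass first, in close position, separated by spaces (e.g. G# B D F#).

In C# major, the mediant is E#, and the diatonic chord built there is a minor seventh chord.
That chord is spelled E#-G#-B#-D#.
The figured bass 42 indicates third inversion, placing the seventh (D#) in the bass: D#-E#-G#-B#.

D# E# G# B#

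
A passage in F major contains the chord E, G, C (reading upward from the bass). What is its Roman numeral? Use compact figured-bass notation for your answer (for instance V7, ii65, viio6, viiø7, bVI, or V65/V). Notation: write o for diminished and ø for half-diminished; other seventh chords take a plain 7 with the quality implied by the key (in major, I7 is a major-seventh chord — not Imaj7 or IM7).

V6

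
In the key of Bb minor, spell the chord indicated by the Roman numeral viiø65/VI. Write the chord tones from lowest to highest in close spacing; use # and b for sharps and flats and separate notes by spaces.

The slash marks an applied leading-tone chord: viio of VI. In Bb minor, VI is Gb, so the leading tone to it is F, a half step below.
Building a half-diminished seventh chord on F gives F-Ab-Cb-Eb.
The figured bass 65 indicates first inversion, placing the third (Ab) in the bass: Ab-Cb-Eb-F.

Ab Cb Eb F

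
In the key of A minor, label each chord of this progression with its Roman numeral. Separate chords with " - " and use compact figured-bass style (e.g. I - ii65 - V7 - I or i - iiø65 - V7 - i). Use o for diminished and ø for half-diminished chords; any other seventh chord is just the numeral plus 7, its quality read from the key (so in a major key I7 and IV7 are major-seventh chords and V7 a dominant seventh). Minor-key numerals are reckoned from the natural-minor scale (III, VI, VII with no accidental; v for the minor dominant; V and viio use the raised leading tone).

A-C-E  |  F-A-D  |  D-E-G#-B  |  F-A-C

i - iv6 - V42 - VI

A-C-E has root A, degree 1 in A minor, so i.
F-A-D: minor triad on D = scale degree 4 → iv6.
D-E-G#-B: dominant seventh chord on E = scale degree 5 → V42.
F-A-C: root F is the submediant; major triad there is VI.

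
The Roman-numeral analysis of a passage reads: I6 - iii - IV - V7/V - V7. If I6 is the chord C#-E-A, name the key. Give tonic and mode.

The anchor chord is a major triad on A, labeled I6.
If A is scale degree 1 and the mode makes that degree carry a major triad, the tonic is A and the mode is major.

A major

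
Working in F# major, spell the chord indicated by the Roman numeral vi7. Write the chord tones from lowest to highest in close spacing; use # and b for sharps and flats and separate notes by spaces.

In F# major, the sixth degree is D#, and the diatonic chord built there is a minor seventh chord.
That chord is spelled D#-F#-A#-C#.

D# F# A# C#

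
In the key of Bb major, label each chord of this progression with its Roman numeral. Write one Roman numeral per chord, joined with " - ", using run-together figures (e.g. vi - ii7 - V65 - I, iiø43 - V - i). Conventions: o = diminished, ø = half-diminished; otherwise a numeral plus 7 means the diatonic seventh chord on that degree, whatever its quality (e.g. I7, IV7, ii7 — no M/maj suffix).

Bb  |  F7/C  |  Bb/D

I - V43 - I6

Bb has root Bb, degree 1 in Bb major, so I.
F7/C: root F is the dominant; dominant seventh chord there is V43.
Bb/D: major triad on Bb = scale degree 1 → I6.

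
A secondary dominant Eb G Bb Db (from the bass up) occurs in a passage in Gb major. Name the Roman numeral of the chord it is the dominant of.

ii

The chord is a dominant seventh chord on Eb.
A dominant resolves down a perfect fifth: Eb → Ab. In Gb major, Ab is scale degree 2, i.e. ii.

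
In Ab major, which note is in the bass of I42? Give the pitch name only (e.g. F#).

I in Ab major has root Ab; the chord is Ab-C-Eb-G.
The figure 42 means third inversion — the seventh is in the bass.

G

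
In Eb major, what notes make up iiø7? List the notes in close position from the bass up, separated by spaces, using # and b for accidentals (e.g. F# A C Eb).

Scale degree 2 in Eb major is F; here the chord built on it is altered to a half-diminished seventh chord. iiø7 is the half-diminished supertonic seventh, borrowed from the parallel minor.
So the chord is F-Ab-Cb-Eb.

F Ab Cb Eb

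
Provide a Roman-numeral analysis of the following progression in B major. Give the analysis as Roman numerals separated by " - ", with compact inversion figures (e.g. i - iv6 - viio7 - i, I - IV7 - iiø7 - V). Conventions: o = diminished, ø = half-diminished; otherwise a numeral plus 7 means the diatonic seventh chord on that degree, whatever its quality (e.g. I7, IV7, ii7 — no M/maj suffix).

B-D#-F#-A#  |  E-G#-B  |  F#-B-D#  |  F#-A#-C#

I7 - IV - I64 - V

B-D#-F#-A#: major seventh chord on B = scale degree 1 → I7.
E-G#-B: major triad on E = scale degree 4 → IV.
F#-B-D#: major triad on B = scale degree 1 → I64.
F#-A#-C# has root F#, degree 5 in B major, so V.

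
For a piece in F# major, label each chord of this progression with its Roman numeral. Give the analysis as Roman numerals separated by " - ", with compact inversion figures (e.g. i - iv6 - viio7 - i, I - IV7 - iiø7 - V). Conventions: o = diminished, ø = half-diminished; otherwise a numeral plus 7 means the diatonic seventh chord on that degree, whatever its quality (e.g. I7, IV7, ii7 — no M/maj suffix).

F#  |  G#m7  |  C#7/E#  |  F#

I - ii7 - V65 - I

F# has root F#, degree 1 in F# major, so I.
G#m7: minor seventh chord on G# = scale degree 2 → ii7.
C#7/E#: root C# is the dominant; dominant seventh chord there is V65.
F#: major triad on F# = scale degree 1 → I.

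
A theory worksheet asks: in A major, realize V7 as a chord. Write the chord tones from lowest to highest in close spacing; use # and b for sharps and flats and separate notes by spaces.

E G# B D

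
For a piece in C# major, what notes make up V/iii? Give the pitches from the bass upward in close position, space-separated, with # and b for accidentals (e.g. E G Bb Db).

The slash means an applied dominant: we want the dominant of iii. In C# major, iii is E# minor, and its dominant is built on B#.
Building a major triad on B# gives B#-D##-F##.

B# D## F##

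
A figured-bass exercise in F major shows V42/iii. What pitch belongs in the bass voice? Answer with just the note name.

D

The applied chord V42/iii is rooted on E: E-G#-B-D.
The figure 42 means third inversion — the seventh is in the bass.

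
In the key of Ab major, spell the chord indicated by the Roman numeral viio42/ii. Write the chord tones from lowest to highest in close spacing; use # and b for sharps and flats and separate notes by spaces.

Gb A C Eb

viio42/ii is a secondary leading-tone chord. The target ii is Bb in Ab major; the applied chord is rooted a semitone below, on A.
Building a fully diminished seventh chord on A gives A-C-Eb-Gb.
With the 42 figure the chord is in third inversion; from the bass Gb upward in close position it reads Gb-A-C-Eb.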